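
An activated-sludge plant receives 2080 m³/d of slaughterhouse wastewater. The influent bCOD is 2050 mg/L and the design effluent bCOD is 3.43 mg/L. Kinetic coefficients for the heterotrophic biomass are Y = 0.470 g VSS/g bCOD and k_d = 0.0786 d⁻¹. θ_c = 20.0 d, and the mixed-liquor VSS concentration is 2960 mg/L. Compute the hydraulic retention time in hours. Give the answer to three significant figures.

τ ≈ 60.6 h

Rearranging the biomass balance for a CMAS with decay, V = Y·Q·ΔS·θ_c / [X·(1+k_d θ_c)] = 0.470 × 2080 × (2050 − 3.43) × 20.0 / [2960 × (1 + 0.0786 × 20.0)] = 4×10^7 / 7613 = 5256 m³.
HRT = V/Q = 5256 m³ / 2080 m³·d⁻¹ = 2.527 d × 24 = 60.65 h.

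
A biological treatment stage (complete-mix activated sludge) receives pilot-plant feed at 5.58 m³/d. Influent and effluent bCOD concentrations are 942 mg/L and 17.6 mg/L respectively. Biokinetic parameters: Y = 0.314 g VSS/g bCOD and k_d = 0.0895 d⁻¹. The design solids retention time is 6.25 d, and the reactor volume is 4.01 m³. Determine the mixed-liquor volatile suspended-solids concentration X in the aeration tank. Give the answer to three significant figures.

From V·X·(1 + k_d·θ_c) = Y·Q·(S₀ − S)·θ_c: X = 0.314 × 5.58 × (942 − 17.6) × 6.25 / [4.01 × (1 + 0.0895 × 6.25)] = 1619 mg/L.

X ≈ 1620 mg/L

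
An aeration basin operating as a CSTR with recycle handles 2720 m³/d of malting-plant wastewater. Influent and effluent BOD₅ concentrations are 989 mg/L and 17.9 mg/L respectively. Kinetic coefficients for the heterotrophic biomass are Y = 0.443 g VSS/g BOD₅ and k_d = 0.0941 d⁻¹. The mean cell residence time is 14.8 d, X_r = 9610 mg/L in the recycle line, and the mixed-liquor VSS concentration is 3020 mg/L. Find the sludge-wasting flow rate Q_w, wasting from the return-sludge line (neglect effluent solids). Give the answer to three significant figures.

Steady-state biomass mass balance: V·X·(1 + k_d·θ_c) = Y·Q·(S₀ − S)·θ_c, so V = 0.443 × 2720 × (989 − 17.9) × 14.8 / [3020 × (1 + 0.0941 × 14.8)] = 1.73×10^7 / 7226 = 2397 m³.
θ_c = V·X/(Q_w·X_r) when wasting from the recycle, so Q_w = V·X/(θ_c·X_r) = 2397 × 3020 / (14.8 × 9610) = 50.89 m³/d.

Q_w ≈ 50.9 m³/d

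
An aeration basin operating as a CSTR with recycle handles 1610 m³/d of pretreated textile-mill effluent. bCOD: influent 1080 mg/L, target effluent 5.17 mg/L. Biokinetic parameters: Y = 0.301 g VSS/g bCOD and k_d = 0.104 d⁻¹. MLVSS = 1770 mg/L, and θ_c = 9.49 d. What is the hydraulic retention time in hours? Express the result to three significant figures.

Rearranging the biomass balance for a CMAS with decay, V = Y·Q·ΔS·θ_c / [X·(1+k_d θ_c)] = 0.301 × 1610 × (1080 − 5.17) × 9.49 / [1770 × (1 + 0.104 × 9.49)] = 4.94×10^6 / 3517 = 1406 m³.
HRT = V/Q = 1406 m³ / 1610 m³·d⁻¹ = 0.8730 d × 24 = 20.95 h.

τ ≈ 21.0 h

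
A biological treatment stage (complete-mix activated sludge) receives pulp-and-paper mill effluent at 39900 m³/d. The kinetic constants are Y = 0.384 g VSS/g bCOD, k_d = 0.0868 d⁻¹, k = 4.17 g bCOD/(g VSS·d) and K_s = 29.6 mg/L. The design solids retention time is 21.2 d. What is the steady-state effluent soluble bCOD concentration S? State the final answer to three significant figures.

Effluent substrate depends only on kinetics and SRT: S = K_s(1 + k_d θ_c) / [θ_c(Yk − k_d) − 1] = 29.6 × (1 + 0.0868 × 21.2) / [21.2 × (0.384 × 4.17 − 0.0868) − 1] = 84.07 / 31.11 = 2.703 mg/L.

S ≈ 2.70 mg/L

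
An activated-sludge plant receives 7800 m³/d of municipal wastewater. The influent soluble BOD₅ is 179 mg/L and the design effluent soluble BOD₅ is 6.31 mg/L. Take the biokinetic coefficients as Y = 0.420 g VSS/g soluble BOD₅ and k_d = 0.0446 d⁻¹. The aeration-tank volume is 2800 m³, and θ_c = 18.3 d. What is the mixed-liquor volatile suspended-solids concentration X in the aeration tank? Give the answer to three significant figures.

X ≈ 2040 mg/L

Solving the biomass balance for X: X = Y Q (S₀−S) θ_c / [V (1+k_d θ_c)] = 0.420 × 7800 × (179 − 6.31) × 18.3 / [2800 × (1 + 0.0446 × 18.3)] = 2036 mg/L.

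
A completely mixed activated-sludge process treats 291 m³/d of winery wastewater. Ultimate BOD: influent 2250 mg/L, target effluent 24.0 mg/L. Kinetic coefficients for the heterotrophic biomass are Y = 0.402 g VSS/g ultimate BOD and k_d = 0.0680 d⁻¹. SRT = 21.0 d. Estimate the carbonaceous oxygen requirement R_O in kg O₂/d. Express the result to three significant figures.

R_O ≈ 495 kg O₂/d

The observed yield is Y_obs = Y/(1 + k_d·θ_c) = 0.402 / (1 + 0.0680 × 21.0) = 0.402 / 2.428 = 0.1656 g VSS per g ultimate BOD removed.
ΔS = 2250 − 24.0 = 2226 mg/L, so the substrate removal rate is 291 × 2226/1000 = 647.8 kg ultimate BOD/d.
P_X = Y_obs·Q·(S₀ − S) = 0.1656 × 647.8 = 107.2 kg VSS/d.
R_O = Q·(S₀ − S) − 1.42·P_X = 647.8 − 1.42 × 107.2 = 495.5 kg O₂/d.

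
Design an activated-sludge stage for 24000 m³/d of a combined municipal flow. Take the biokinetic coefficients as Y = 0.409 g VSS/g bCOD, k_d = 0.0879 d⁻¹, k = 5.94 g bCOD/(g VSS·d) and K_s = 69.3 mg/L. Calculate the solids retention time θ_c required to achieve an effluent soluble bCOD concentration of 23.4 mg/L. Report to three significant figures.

θ_c ≈ 1.90 d

At the target effluent, Y k S/(K_s+S) = 0.409×5.94×23.4/92.70 = 0.6133 d⁻¹.
1/θ_c = 0.6133 − 0.0879 = 0.5254 d⁻¹, so θ_c = 1.903 d.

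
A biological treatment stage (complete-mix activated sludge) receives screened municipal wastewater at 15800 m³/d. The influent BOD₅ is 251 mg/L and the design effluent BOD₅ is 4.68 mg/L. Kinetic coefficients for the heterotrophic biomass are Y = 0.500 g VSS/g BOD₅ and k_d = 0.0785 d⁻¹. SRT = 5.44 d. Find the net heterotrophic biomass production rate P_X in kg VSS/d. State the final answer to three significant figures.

P_X ≈ 1360 kg VSS/d

Observed yield with endogenous decay: Y_obs = Y / (1 + k_d·θ_c) = 0.500 / (1 + 0.0785 × 5.44) = 0.500 / 1.427 = 0.3504 g VSS/g BOD₅.
Q·(S₀ − S) = 15800 × (251 − 4.68) × 10⁻³ = 3892 kg/d removed.
P_X = Y_obs · Q(S₀ − S) = 0.3504 × 3892 = 1364 kg VSS/d.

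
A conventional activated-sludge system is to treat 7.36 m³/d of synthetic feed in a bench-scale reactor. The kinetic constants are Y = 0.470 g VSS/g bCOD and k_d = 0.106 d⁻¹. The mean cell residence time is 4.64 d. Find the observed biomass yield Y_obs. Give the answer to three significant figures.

Observed yield with endogenous decay: Y_obs = Y / (1 + k_d·θ_c) = 0.470 / (1 + 0.106 × 4.64) = 0.470 / 1.492 = 0.3150 g VSS/g bCOD.

Y_obs ≈ 0.315 g VSS/g bCOD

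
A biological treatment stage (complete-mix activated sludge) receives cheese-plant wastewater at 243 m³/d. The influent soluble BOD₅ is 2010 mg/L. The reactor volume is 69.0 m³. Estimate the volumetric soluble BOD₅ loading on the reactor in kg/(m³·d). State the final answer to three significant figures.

L_v = Q S₀ / V = 243 × 2010 × 10⁻³ / 69.00 = 7.079 kg/(m³·d).

L_v ≈ 7.08 kg soluble BOD₅/(m³·d)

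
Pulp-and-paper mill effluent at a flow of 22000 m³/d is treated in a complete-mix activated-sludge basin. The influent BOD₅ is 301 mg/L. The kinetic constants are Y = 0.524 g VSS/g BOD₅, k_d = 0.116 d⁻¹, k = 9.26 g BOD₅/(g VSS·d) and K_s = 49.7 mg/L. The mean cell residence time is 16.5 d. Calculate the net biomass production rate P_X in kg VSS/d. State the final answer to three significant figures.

P_X ≈ 1180 kg VSS/d

For a completely mixed reactor with recycle the Lawrence–McCarty relation gives S = K_s·(1 + k_d·θ_c) / [θ_c·(Y·k − k_d) − 1] = 49.7 × (1 + 0.116 × 16.5) / [16.5 × (0.524 × 9.26 − 0.116) − 1] = 144.8 / 77.15 = 1.877 mg/L.
Correct the yield for decay: Y_obs = Y/(1 + k_d θ_c) = 0.524 / (1 + 0.116 × 16.5) = 0.524 / 2.914 = 0.1798.
Substrate removed = Q·(S₀ − S) = 22000 m³/d × (301 − 1.88) g/m³ = 6.58×10^6 g/d = 6581 kg/d.
P_X = Y_obs · Q(S₀ − S) = 0.1798 × 6581 = 1183 kg VSS/d.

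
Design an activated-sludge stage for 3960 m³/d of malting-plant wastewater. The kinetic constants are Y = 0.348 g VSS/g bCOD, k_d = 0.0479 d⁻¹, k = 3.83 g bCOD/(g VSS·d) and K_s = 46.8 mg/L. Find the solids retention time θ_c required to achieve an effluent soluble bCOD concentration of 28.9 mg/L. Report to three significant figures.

From 1/θ_c = Y·k·S/(K_s + S) − k_d: Y·k·S/(K_s+S) = 0.348 × 3.83 × 28.9 / (46.8 + 28.9) = 0.5088 d⁻¹.
θ_c = 1/(μ − k_d) = 1/(0.5088 − 0.0479) = 1/0.4609 = 2.169 d.

θ_c ≈ 2.17 d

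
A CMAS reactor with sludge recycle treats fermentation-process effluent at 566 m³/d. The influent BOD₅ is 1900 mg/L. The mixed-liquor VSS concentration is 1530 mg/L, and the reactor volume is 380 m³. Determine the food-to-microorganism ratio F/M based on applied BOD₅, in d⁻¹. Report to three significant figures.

F/M ≈ 1.85 d⁻¹

F/M = applied load / biomass = Q·S₀/(V·X) = 566 × 1900 / (380.0 × 1530) = 1.850 d⁻¹.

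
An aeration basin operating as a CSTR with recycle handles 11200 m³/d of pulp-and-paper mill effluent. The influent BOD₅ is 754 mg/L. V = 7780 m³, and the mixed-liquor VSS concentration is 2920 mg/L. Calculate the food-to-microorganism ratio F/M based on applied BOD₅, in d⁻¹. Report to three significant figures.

F/M = applied load / biomass = Q·S₀/(V·X) = 11200 × 754 / (7780 × 2920) = 0.3717 d⁻¹.

F/M ≈ 0.372 d⁻¹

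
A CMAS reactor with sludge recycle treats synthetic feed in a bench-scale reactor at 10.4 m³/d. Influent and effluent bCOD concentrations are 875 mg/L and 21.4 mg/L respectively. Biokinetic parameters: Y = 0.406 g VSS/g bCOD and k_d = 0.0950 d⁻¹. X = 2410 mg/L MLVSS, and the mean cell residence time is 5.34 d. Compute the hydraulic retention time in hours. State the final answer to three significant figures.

τ ≈ 12.2 h

Rearranging the biomass balance for a CMAS with decay, V = Y·Q·ΔS·θ_c / [X·(1+k_d θ_c)] = 0.406 × 10.4 × (875 − 21.4) × 5.34 / [2410 × (1 + 0.0950 × 5.34)] = 1.92×10^4 / 3633 = 5.298 m³.
HRT = V/Q = 5.298 m³ / 10.4 m³·d⁻¹ = 0.5095 d × 24 = 12.23 h.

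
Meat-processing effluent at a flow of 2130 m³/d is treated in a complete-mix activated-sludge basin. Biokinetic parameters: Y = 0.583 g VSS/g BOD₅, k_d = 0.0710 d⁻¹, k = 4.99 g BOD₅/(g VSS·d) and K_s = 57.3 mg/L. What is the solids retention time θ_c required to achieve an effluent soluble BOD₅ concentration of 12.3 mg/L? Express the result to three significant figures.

θ_c ≈ 2.26 d

From 1/θ_c = Y·k·S/(K_s + S) − k_d: Y·k·S/(K_s+S) = 0.583 × 4.99 × 12.3 / (57.3 + 12.3) = 0.5141 d⁻¹.
Then 1/θ_c = μ − k_d = 0.5141 − 0.0710 = 0.4431 d⁻¹, giving θ_c = 2.257 d.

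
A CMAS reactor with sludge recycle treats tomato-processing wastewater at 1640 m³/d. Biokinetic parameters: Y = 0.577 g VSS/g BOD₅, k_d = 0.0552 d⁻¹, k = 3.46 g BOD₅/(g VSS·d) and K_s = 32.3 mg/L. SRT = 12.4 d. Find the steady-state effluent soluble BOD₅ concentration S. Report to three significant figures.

For a completely mixed reactor with recycle the Lawrence–McCarty relation gives S = K_s·(1 + k_d·θ_c) / [θ_c·(Y·k − k_d) − 1] = 32.3 × (1 + 0.0552 × 12.4) / [12.4 × (0.577 × 3.46 − 0.0552) − 1] = 54.41 / 23.07 = 2.358 mg/L.

S ≈ 2.36 mg/L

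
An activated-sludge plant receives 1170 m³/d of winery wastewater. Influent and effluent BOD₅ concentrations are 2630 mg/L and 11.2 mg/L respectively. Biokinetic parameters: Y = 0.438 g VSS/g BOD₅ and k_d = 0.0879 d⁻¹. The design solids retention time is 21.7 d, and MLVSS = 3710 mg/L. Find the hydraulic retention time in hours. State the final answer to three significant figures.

Steady-state biomass mass balance: V·X·(1 + k_d·θ_c) = Y·Q·(S₀ − S)·θ_c, so V = 0.438 × 1170 × (2630 − 11.2) × 21.7 / [3710 × (1 + 0.0879 × 21.7)] = 2.91×10^7 / 10787 = 2700 m³.
τ = V/Q = 2700/1170 = 2.308 d, or 55.38 h.

τ ≈ 55.4 h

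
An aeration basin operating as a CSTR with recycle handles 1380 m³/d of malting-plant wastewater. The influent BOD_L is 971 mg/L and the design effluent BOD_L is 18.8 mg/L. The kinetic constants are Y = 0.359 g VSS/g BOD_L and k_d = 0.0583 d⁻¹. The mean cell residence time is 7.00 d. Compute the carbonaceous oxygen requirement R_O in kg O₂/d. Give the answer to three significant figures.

R_O ≈ 838 kg O₂/d

Correct the yield for decay: Y_obs = Y/(1 + k_d θ_c) = 0.359 / (1 + 0.0583 × 7.00) = 0.359 / 1.408 = 0.2550.
Substrate removed = Q·(S₀ − S) = 1380 m³/d × (971 − 18.8) g/m³ = 1.31×10^6 g/d = 1314 kg/d.
P_X = Y_obs·Q·(S₀ − S) = 0.2550 × 1314 = 335.0 kg VSS/d.
R_O = Q·(S₀ − S) − 1.42·P_X = 1314 − 1.42 × 335.0 = 838.3 kg O₂/d.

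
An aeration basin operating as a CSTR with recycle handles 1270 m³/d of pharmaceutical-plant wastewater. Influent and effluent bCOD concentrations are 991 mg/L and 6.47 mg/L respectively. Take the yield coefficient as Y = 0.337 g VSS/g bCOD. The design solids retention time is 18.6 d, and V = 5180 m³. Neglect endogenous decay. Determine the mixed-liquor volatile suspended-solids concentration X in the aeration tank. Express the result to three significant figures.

X ≈ 1510 mg/L

X = Y·Q·ΔS·θ_c / V = 0.337 × 1270 × (991 − 6.47) × 18.6 / 5180 = 1513 mg/L.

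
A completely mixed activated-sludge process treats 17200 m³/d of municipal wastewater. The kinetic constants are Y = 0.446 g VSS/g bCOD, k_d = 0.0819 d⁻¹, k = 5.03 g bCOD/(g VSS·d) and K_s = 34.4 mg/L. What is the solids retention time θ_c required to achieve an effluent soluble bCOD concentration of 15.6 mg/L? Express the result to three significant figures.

Specific growth rate at S = 15.6 mg/L: μ = YkS/(K_s+S) = 0.446·5.03·15.6/(34.4+15.6) = 0.6999 d⁻¹.
θ_c = 1/(μ − k_d) = 1/(0.6999 − 0.0819) = 1/0.6180 = 1.618 d.

θ_c ≈ 1.62 d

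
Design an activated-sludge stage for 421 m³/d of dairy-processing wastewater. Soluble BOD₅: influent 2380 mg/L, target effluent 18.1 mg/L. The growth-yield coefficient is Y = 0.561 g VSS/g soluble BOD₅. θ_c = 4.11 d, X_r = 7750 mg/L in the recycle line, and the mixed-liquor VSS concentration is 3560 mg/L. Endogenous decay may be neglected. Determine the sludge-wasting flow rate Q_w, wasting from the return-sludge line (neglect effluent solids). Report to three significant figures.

Q_w ≈ 72.0 m³/d

Biomass mass balance (decay neglected): V·X = Y·Q·(S₀ − S)·θ_c, so V = 0.561 × 421 × (2380 − 18.1) × 4.11 / 3560 = 644.0 m³.
Wasting from the return line (neglecting effluent solids): Q_w = V·X / (θ_c·X_r) = 644.0 × 3560 / (4.11 × 7750) = 71.98 m³/d.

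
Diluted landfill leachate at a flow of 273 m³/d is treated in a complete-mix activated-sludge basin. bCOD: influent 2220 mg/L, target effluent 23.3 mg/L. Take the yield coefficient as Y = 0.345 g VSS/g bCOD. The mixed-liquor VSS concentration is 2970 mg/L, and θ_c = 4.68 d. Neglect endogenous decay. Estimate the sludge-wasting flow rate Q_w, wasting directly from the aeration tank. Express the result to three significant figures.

Q_w ≈ 69.7 m³/d

V·X = Y·Q·ΔS·θ_c gives V = 0.345 × 273 × (2220 − 23.3) × 4.68 / 2970 = 326.0 m³.
For wasting at MLVSS concentration, Q_w = V/θ_c = 326.0/4.68 = 69.66 m³/d.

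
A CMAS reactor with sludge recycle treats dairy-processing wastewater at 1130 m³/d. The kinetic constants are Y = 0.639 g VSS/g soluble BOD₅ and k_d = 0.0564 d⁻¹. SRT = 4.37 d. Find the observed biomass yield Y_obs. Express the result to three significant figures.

Observed yield with endogenous decay: Y_obs = Y / (1 + k_d·θ_c) = 0.639 / (1 + 0.0564 × 4.37) = 0.639 / 1.246 = 0.5126 g VSS/g soluble BOD₅.

Y_obs ≈ 0.513 g VSS/g soluble BOD₅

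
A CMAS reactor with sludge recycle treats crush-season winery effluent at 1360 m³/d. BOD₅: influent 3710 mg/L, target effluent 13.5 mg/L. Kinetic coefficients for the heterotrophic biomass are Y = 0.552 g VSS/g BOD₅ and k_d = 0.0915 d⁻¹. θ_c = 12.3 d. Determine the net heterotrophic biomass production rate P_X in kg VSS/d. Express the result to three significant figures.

Observed yield with endogenous decay: Y_obs = Y / (1 + k_d·θ_c) = 0.552 / (1 + 0.0915 × 12.3) = 0.552 / 2.125 = 0.2597 g VSS/g BOD₅.
ΔS = 3710 − 13.5 = 3696 mg/L, so the substrate removal rate is 1360 × 3696/1000 = 5027 kg BOD₅/d.
Net biomass production P_X = Y_obs × Q·(S₀ − S) = 0.2597 × 5027 = 1306 kg VSS/d.

P_X ≈ 1310 kg VSS/d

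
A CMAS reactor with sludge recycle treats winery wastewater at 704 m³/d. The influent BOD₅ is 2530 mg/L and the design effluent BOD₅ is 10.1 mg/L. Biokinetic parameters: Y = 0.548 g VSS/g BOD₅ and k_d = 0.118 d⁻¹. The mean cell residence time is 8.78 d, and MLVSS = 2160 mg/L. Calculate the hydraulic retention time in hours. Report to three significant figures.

Rearranging the biomass balance for a CMAS with decay, V = Y·Q·ΔS·θ_c / [X·(1+k_d θ_c)] = 0.548 × 704 × (2530 − 10.1) × 8.78 / [2160 × (1 + 0.118 × 8.78)] = 8.54×10^6 / 4398 = 1941 m³.
Hydraulic retention time τ = V/Q = 1941 / 704 = 2.757 d = 66.17 h.

τ ≈ 66.2 h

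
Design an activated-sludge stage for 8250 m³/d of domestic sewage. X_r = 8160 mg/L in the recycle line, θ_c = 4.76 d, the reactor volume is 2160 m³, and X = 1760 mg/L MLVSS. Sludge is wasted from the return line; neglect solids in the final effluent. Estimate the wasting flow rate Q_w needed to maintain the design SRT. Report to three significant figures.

θ_c = V·X/(Q_w·X_r) when wasting from the recycle, so Q_w = V·X/(θ_c·X_r) = 2160 × 1760 / (4.76 × 8160) = 97.87 m³/d.

Q_w ≈ 97.9 m³/d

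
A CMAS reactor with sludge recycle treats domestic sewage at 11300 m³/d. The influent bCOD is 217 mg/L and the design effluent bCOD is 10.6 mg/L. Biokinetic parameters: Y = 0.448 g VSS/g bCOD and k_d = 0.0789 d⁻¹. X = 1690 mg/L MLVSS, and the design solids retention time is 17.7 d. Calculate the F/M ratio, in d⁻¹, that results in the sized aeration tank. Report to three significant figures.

F/M ≈ 0.318 d⁻¹

From the SRT design equation V = Y Q (S₀−S) θ_c / [X (1 + k_d θ_c)] = 0.448 × 11300 × (217 − 10.6) × 17.7 / [1690 × (1 + 0.0789 × 17.7)] = 1.85×10^7 / 4050 = 4566 m³.
Food-to-microorganism ratio F/M = Q S₀ / (V X) = 11300 × 217 / (4566 × 1690) = 0.3177 d⁻¹.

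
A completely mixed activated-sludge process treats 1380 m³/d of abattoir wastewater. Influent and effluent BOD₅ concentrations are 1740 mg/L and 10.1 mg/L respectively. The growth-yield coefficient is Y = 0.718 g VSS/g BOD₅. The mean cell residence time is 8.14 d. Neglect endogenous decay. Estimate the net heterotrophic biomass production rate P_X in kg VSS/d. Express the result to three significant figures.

P_X ≈ 1710 kg VSS/d

Since k_d ≈ 0, Y_obs = Y = 0.718 g VSS/g BOD₅.
ΔS = 1740 − 10.1 = 1730 mg/L, so the substrate removal rate is 1380 × 1730/1000 = 2387 kg BOD₅/d.
Biomass produced: P_X = Y_obs·Q·ΔS = 0.7180 × 2387 ≈ 1714 kg VSS/d.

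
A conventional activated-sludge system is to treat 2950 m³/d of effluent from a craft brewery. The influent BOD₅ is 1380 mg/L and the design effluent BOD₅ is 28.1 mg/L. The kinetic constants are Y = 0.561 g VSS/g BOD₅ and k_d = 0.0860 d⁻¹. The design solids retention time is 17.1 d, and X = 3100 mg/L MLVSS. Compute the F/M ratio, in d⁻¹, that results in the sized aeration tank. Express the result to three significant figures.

F/M ≈ 0.263 d⁻¹

From the SRT design equation V = Y Q (S₀−S) θ_c / [X (1 + k_d θ_c)] = 0.561 × 2950 × (1380 − 28.1) × 17.1 / [3100 × (1 + 0.0860 × 17.1)] = 3.83×10^7 / 7659 = 4995 m³.
F/M = Q·S₀ / (V·X) = 2950 × 1380 / (4995 × 3100) = 0.2629 g BOD₅·(g VSS·d)⁻¹.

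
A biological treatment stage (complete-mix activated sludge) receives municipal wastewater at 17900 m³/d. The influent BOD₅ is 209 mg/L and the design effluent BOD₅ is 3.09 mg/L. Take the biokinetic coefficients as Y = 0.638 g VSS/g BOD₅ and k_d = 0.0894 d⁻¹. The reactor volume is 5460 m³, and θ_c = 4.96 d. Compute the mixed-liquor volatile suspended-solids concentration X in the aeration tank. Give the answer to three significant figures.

X = Y·Q·ΔS·θ_c / [V·(1 + k_d θ_c)] = 0.638 × 17900 × (209 − 3.09) × 4.96 / [5460 × (1 + 0.0894 × 4.96)] = 1480 mg/L.

X ≈ 1480 mg/L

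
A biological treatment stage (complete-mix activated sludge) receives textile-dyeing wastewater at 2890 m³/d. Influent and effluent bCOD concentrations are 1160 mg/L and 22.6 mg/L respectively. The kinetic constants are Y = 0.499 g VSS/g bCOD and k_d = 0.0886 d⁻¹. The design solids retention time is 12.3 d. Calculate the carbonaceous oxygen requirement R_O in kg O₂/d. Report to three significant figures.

R_O ≈ 2170 kg O₂/d

Y_obs = Y / (1 + k_d θ_c) = 0.499 / (1 + 0.0886 × 12.3) = 0.499 / 2.090 = 0.2388.
Mass of bCOD removed per day: Q(S₀ − S) = 2890 × 1137 g/m³ = 3287 kg/d.
Biomass synthesised: P_X = Y_obs × 3287 = 784.9 kg VSS/d.
R_O = Q·ΔS − 1.42 P_X = 3287 − 1115 = 2173 kg O₂/d.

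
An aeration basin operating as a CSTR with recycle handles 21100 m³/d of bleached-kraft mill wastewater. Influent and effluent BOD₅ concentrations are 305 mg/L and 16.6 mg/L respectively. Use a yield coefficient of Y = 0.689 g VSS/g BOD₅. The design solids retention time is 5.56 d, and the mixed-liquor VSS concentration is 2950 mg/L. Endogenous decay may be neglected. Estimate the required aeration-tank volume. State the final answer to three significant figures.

Biomass mass balance (decay neglected): V·X = Y·Q·(S₀ − S)·θ_c, so V = 0.689 × 21100 × (305 − 16.6) × 5.56 / 2950 = 7902 m³.

V ≈ 7900 m³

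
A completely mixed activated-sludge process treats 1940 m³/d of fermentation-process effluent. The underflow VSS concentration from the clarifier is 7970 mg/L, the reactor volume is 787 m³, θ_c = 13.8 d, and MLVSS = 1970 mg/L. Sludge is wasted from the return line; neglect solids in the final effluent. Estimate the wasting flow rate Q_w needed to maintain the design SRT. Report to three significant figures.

Q_w ≈ 14.1 m³/d

Q_w = (V·X)/(θ_c X_r) = 787.0 × 1970 / (13.8 × 7970) = 14.10 m³/d.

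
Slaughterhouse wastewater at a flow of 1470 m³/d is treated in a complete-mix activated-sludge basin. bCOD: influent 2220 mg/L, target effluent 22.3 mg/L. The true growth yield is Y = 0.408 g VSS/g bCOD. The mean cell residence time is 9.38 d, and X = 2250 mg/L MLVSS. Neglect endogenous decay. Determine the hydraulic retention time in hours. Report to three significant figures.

V·X = Y·Q·ΔS·θ_c gives V = 0.408 × 1470 × (2220 − 22.3) × 9.38 / 2250 = 5495 m³.
Hydraulic retention time τ = V/Q = 5495 / 1470 = 3.738 d = 89.71 h.

τ ≈ 89.7 h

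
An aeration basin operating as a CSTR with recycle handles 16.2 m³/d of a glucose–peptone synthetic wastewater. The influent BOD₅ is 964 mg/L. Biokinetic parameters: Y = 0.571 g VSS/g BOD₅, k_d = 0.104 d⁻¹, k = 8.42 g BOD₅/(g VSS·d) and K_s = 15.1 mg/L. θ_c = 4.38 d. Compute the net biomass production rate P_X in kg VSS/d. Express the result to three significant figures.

Effluent substrate depends only on kinetics and SRT: S = K_s(1 + k_d θ_c) / [θ_c(Yk − k_d) − 1] = 15.1 × (1 + 0.104 × 4.38) / [4.38 × (0.571 × 8.42 − 0.104) − 1] = 21.98 / 19.60 = 1.121 mg/L.
The observed yield is Y_obs = Y/(1 + k_d·θ_c) = 0.571 / (1 + 0.104 × 4.38) = 0.571 / 1.456 = 0.3923 g VSS per g BOD₅ removed.
Q·(S₀ − S) = 16.2 × (964 − 1.12) × 10⁻³ = 15.60 kg/d removed.
Biomass produced: P_X = Y_obs·Q·ΔS = 0.3923 × 15.60 ≈ 6.119 kg VSS/d.

P_X ≈ 6.12 kg VSS/d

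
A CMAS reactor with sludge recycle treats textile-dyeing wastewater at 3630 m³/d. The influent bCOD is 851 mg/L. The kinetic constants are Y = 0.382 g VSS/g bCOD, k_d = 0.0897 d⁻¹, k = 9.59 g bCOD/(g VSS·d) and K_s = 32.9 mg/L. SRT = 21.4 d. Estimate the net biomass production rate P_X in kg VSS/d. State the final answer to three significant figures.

P_X ≈ 404 kg VSS/d

Effluent substrate depends only on kinetics and SRT: S = K_s(1 + k_d θ_c) / [θ_c(Yk − k_d) − 1] = 32.9 × (1 + 0.0897 × 21.4) / [21.4 × (0.382 × 9.59 − 0.0897) − 1] = 96.05 / 75.48 = 1.273 mg/L.
Observed yield with endogenous decay: Y_obs = Y / (1 + k_d·θ_c) = 0.382 / (1 + 0.0897 × 21.4) = 0.382 / 2.920 = 0.1308 g VSS/g bCOD.
Q·(S₀ − S) = 3630 × (851 − 1.27) × 10⁻³ = 3085 kg/d removed.
P_X = Y_obs · Q(S₀ − S) = 0.1308 × 3085 = 403.6 kg VSS/d.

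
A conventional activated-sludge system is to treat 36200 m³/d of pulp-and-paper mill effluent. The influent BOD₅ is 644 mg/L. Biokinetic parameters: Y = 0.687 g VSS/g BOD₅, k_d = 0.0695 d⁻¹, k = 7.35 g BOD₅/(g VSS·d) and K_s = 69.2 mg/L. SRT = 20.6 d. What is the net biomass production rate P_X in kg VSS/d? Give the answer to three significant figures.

P_X ≈ 6570 kg VSS/d

Effluent substrate depends only on kinetics and SRT: S = K_s(1 + k_d θ_c) / [θ_c(Yk − k_d) − 1] = 69.2 × (1 + 0.0695 × 20.6) / [20.6 × (0.687 × 7.35 − 0.0695) − 1] = 168.3 / 101.6 = 1.656 mg/L.
Y_obs = Y / (1 + k_d θ_c) = 0.687 / (1 + 0.0695 × 20.6) = 0.687 / 2.432 = 0.2825.
ΔS = 644 − 1.66 = 642.3 mg/L, so the substrate removal rate is 36200 × 642.3/1000 = 23253 kg BOD₅/d.
Biomass produced: P_X = Y_obs·Q·ΔS = 0.2825 × 23253 ≈ 6569 kg VSS/d.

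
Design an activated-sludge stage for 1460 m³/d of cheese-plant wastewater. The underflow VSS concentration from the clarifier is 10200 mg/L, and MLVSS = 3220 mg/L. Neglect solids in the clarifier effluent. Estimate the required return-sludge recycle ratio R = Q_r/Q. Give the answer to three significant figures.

R ≈ 0.461

R = Q_r/Q = X/(X_r − X) = 3220 / (10200 − 3220) = 0.4613.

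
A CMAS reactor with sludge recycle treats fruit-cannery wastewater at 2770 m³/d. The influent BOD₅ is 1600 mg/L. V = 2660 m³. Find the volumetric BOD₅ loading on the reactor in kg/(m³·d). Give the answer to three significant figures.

L_v ≈ 1.67 kg BOD₅/(m³·d)

L_v = Q S₀ / V = 2770 × 1600 × 10⁻³ / 2660 = 1.666 kg/(m³·d).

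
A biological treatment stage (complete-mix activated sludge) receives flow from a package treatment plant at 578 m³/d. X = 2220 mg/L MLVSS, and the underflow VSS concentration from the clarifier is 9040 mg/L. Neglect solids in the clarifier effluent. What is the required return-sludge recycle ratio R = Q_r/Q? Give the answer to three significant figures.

Solids balance on the clarifier gives (1+R)X = R·X_r, so R = X/(X_r − X) = 2220 / (9040 − 2220) = 0.3255.

R ≈ 0.326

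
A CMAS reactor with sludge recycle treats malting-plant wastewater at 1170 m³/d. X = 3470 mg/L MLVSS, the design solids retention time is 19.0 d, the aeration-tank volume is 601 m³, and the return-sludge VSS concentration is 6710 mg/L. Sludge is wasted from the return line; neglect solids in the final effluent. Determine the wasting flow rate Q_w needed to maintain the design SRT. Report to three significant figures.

Q_w = (V·X)/(θ_c X_r) = 601.0 × 3470 / (19.0 × 6710) = 16.36 m³/d.

Q_w ≈ 16.4 m³/d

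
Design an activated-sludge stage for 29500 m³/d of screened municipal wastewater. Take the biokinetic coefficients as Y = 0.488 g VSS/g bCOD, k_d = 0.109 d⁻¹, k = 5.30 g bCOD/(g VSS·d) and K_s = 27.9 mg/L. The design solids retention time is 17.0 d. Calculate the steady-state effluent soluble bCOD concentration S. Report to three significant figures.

For a completely mixed reactor with recycle the Lawrence–McCarty relation gives S = K_s·(1 + k_d·θ_c) / [θ_c·(Y·k − k_d) − 1] = 27.9 × (1 + 0.109 × 17.0) / [17.0 × (0.488 × 5.30 − 0.109) − 1] = 79.60 / 41.12 = 1.936 mg/L.

S ≈ 1.94 mg/L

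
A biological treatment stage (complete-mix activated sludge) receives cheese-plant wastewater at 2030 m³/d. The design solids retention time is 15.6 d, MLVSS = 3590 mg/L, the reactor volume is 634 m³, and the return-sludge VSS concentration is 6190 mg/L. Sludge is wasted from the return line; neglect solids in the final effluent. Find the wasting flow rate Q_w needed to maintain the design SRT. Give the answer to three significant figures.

Q_w ≈ 23.6 m³/d

Wasting from the return line (neglecting effluent solids): Q_w = V·X / (θ_c·X_r) = 634.0 × 3590 / (15.6 × 6190) = 23.57 m³/d.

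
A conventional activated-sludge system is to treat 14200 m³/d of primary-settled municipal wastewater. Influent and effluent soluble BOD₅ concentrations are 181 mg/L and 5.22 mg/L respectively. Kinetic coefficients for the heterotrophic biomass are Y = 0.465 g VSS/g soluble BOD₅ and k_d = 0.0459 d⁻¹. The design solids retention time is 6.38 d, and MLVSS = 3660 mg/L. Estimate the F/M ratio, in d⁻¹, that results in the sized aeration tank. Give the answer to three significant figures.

F/M ≈ 0.449 d⁻¹

Steady-state biomass mass balance: V·X·(1 + k_d·θ_c) = Y·Q·(S₀ − S)·θ_c, so V = 0.465 × 14200 × (181 − 5.22) × 6.38 / [3660 × (1 + 0.0459 × 6.38)] = 7.41×10^6 / 4732 = 1565 m³.
F/M = applied load / biomass = Q·S₀/(V·X) = 14200 × 181 / (1565 × 3660) = 0.4487 d⁻¹.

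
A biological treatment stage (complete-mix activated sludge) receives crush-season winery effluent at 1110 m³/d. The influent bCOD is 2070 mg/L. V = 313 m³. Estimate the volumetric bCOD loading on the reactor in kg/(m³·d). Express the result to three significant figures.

Volumetric loading L_v = Q·S₀ / V = 1110 × 2070 g/m³ / 313.0 m³ = 7341 g/(m³·d) = 7.341 kg bCOD/(m³·d).

L_v ≈ 7.34 kg bCOD/(m³·d)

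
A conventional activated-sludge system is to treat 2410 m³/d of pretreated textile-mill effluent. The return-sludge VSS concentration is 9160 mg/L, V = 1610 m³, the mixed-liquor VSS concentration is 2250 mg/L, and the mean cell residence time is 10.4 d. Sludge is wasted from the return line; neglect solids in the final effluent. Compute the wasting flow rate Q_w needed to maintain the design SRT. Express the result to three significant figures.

Wasting from the return line (neglecting effluent solids): Q_w = V·X / (θ_c·X_r) = 1610 × 2250 / (10.4 × 9160) = 38.03 m³/d.

Q_w ≈ 38.0 m³/d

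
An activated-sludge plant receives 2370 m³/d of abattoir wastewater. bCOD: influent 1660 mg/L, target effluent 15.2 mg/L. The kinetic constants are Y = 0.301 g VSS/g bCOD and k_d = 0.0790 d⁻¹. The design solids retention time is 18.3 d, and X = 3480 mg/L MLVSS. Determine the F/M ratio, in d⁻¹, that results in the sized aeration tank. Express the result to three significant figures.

F/M ≈ 0.448 d⁻¹

Steady-state biomass mass balance: V·X·(1 + k_d·θ_c) = Y·Q·(S₀ − S)·θ_c, so V = 0.301 × 2370 × (1660 − 15.2) × 18.3 / [3480 × (1 + 0.0790 × 18.3)] = 2.15×10^7 / 8511 = 2523 m³.
F/M = applied load / biomass = Q·S₀/(V·X) = 2370 × 1660 / (2523 × 3480) = 0.4481 d⁻¹.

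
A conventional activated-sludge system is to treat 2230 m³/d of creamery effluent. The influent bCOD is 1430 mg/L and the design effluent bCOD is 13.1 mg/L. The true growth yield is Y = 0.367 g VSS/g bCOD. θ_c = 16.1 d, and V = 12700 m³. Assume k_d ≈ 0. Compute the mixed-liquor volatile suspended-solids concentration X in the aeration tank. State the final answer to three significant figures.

From V·X = Y·Q·(S₀ − S)·θ_c (decay neglected): X = 0.367 × 2230 × (1430 − 13.1) × 16.1 / 12700 = 1470 mg/L.

X ≈ 1470 mg/L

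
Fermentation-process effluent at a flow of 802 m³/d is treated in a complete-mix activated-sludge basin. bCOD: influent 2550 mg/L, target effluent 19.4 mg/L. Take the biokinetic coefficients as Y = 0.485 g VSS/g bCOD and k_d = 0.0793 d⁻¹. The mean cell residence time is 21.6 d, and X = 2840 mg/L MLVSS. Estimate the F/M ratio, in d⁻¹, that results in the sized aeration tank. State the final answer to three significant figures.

From the SRT design equation V = Y Q (S₀−S) θ_c / [X (1 + k_d θ_c)] = 0.485 × 802 × (2550 − 19.4) × 21.6 / [2840 × (1 + 0.0793 × 21.6)] = 2.13×10^7 / 7705 = 2760 m³.
F/M = Q·S₀ / (V·X) = 802 × 2550 / (2760 × 2840) = 0.2609 g bCOD·(g VSS·d)⁻¹.

F/M ≈ 0.261 d⁻¹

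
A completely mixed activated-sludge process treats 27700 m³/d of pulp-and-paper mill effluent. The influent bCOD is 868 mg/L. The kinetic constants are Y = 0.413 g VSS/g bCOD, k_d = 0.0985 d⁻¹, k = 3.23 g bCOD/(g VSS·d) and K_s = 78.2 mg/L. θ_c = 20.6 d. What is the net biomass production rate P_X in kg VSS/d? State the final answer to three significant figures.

P_X ≈ 3240 kg VSS/d

From the Monod/SRT balance for a CMAS, S = K_s·(1+k_d θ_c)/[θ_c·(Y k − k_d) − 1] = 78.2 × (1 + 0.0985 × 20.6) / [20.6 × (0.413 × 3.23 − 0.0985) − 1] = 236.9 / 24.45 = 9.688 mg/L.
Y_obs = Y / (1 + k_d θ_c) = 0.413 / (1 + 0.0985 × 20.6) = 0.413 / 3.029 = 0.1363.
Q·(S₀ − S) = 27700 × (868 − 9.69) × 10⁻³ = 23775 kg/d removed.
Net biomass production P_X = Y_obs × Q·(S₀ − S) = 0.1363 × 23775 = 3242 kg VSS/d.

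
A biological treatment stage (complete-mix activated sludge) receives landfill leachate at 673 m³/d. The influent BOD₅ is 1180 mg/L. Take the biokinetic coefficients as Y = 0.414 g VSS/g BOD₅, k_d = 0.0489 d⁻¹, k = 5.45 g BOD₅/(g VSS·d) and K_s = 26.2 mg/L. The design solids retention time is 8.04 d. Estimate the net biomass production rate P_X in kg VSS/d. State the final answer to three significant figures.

From the Monod/SRT balance for a CMAS, S = K_s·(1+k_d θ_c)/[θ_c·(Y k − k_d) − 1] = 26.2 × (1 + 0.0489 × 8.04) / [8.04 × (0.414 × 5.45 − 0.0489) − 1] = 36.50 / 16.75 = 2.179 mg/L.
Correct the yield for decay: Y_obs = Y/(1 + k_d θ_c) = 0.414 / (1 + 0.0489 × 8.04) = 0.414 / 1.393 = 0.2972.
Q·(S₀ − S) = 673 × (1180 − 2.18) × 10⁻³ = 792.7 kg/d removed.
Biomass produced: P_X = Y_obs·Q·ΔS = 0.2972 × 792.7 ≈ 235.6 kg VSS/d.

P_X ≈ 236 kg VSS/d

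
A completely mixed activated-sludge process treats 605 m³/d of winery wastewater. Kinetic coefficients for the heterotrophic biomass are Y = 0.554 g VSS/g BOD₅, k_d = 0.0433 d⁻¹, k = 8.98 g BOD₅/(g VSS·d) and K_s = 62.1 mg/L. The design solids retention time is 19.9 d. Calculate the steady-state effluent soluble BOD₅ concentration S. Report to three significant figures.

From the Monod/SRT balance for a CMAS, S = K_s·(1+k_d θ_c)/[θ_c·(Y k − k_d) − 1] = 62.1 × (1 + 0.0433 × 19.9) / [19.9 × (0.554 × 8.98 − 0.0433) − 1] = 115.6 / 97.14 = 1.190 mg/L.

S ≈ 1.19 mg/L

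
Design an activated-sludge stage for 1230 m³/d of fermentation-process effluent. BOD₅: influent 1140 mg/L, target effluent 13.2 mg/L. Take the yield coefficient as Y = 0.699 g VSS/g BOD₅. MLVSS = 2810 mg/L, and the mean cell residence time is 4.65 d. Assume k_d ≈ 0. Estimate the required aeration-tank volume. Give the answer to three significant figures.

V·X = Y·Q·ΔS·θ_c gives V = 0.699 × 1230 × (1140 − 13.2) × 4.65 / 2810 = 1603 m³.

V ≈ 1600 m³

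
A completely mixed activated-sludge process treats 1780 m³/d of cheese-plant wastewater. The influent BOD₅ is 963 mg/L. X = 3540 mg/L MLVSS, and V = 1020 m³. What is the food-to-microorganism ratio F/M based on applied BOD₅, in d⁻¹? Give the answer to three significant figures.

F/M ≈ 0.475 d⁻¹

F/M = Q·S₀ / (V·X) = 1780 × 963 / (1020 × 3540) = 0.4747 g BOD₅·(g VSS·d)⁻¹.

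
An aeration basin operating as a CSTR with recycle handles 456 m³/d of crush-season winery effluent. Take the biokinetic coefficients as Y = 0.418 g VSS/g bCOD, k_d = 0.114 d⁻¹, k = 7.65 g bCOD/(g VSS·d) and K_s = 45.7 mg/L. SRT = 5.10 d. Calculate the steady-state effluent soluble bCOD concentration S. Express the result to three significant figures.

S ≈ 4.91 mg/L

For a completely mixed reactor with recycle the Lawrence–McCarty relation gives S = K_s·(1 + k_d·θ_c) / [θ_c·(Y·k − k_d) − 1] = 45.7 × (1 + 0.114 × 5.10) / [5.10 × (0.418 × 7.65 − 0.114) − 1] = 72.27 / 14.73 = 4.907 mg/L.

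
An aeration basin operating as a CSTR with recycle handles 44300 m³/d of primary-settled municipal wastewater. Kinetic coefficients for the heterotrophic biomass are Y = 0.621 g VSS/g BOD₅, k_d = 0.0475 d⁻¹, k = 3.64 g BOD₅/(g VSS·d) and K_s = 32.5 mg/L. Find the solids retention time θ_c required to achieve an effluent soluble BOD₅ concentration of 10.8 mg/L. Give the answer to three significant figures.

At the target effluent, Y k S/(K_s+S) = 0.621×3.64×10.8/43.30 = 0.5638 d⁻¹.
θ_c = 1/(μ − k_d) = 1/(0.5638 − 0.0475) = 1/0.5163 = 1.937 d.

θ_c ≈ 1.94 d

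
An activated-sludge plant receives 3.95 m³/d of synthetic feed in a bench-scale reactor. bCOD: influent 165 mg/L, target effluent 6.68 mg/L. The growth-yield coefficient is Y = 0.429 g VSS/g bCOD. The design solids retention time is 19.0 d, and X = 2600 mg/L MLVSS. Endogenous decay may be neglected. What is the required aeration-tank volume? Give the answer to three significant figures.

V ≈ 1.96 m³

Biomass mass balance (decay neglected): V·X = Y·Q·(S₀ − S)·θ_c, so V = 0.429 × 3.95 × (165 − 6.68) × 19.0 / 2600 = 1.961 m³.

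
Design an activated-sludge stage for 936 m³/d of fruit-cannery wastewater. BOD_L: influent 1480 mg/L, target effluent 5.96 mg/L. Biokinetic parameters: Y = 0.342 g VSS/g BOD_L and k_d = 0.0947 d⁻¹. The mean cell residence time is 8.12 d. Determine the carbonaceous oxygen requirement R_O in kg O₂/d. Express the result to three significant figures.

R_O ≈ 1000 kg O₂/d

Y_obs = Y / (1 + k_d θ_c) = 0.342 / (1 + 0.0947 × 8.12) = 0.342 / 1.769 = 0.1933.
Mass of BOD_L removed per day: Q(S₀ − S) = 936 × 1474 g/m³ = 1380 kg/d.
Biomass synthesised: P_X = Y_obs × 1380 = 266.7 kg VSS/d.
R_O = Q·ΔS − 1.42 P_X = 1380 − 378.8 = 1001 kg O₂/d.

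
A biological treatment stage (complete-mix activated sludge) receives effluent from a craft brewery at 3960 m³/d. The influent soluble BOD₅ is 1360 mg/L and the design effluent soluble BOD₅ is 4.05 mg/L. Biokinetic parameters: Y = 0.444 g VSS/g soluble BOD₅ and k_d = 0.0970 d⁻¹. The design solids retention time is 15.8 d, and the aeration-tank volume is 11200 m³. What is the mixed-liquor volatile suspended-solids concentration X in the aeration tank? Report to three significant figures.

From V·X·(1 + k_d·θ_c) = Y·Q·(S₀ − S)·θ_c: X = 0.444 × 3960 × (1360 − 4.05) × 15.8 / [11200 × (1 + 0.0970 × 15.8)] = 1328 mg/L.

X ≈ 1330 mg/L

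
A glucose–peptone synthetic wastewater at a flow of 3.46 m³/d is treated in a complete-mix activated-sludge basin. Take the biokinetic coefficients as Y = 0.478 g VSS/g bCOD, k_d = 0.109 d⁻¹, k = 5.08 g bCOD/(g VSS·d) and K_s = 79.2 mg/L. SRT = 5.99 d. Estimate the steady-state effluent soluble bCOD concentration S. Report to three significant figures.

S ≈ 10.2 mg/L

For a completely mixed reactor with recycle the Lawrence–McCarty relation gives S = K_s·(1 + k_d·θ_c) / [θ_c·(Y·k − k_d) − 1] = 79.2 × (1 + 0.109 × 5.99) / [5.99 × (0.478 × 5.08 − 0.109) − 1] = 130.9 / 12.89 = 10.15 mg/L.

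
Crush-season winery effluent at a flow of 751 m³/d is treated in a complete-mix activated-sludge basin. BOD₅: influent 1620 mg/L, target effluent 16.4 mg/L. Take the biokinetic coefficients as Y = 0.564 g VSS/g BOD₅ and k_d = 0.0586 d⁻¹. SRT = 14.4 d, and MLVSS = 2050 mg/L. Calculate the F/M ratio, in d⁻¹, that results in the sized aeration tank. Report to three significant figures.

F/M ≈ 0.229 d⁻¹

Steady-state biomass mass balance: V·X·(1 + k_d·θ_c) = Y·Q·(S₀ − S)·θ_c, so V = 0.564 × 751 × (1620 − 16.4) × 14.4 / [2050 × (1 + 0.0586 × 14.4)] = 9.78×10^6 / 3780 = 2588 m³.
F/M = Q·S₀ / (V·X) = 751 × 1620 / (2588 × 2050) = 0.2294 g BOD₅·(g VSS·d)⁻¹.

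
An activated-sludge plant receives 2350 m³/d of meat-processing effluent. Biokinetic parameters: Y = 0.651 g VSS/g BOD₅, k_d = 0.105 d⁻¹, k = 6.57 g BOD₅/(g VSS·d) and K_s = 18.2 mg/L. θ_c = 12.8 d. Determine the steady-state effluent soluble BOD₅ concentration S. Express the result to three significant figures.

Effluent substrate depends only on kinetics and SRT: S = K_s(1 + k_d θ_c) / [θ_c(Yk − k_d) − 1] = 18.2 × (1 + 0.105 × 12.8) / [12.8 × (0.651 × 6.57 − 0.105) − 1] = 42.66 / 52.40 = 0.8141 mg/L.

S ≈ 0.814 mg/L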